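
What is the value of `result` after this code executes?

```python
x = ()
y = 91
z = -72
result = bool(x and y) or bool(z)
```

x = (); y = 91; z = -72; result = True

True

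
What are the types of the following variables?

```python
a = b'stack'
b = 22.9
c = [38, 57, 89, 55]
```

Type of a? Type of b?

a is assigned a bytes literal (b'...' prefix); b is assigned a number with a decimal point, so it is a float

bytes, float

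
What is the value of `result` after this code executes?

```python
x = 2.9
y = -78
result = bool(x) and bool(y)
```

x = 2.9; y = -78; result = True

True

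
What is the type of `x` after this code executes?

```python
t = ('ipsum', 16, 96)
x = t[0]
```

Index 0 of tuple is a str literal

str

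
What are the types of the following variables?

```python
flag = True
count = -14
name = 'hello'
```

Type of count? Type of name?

count is assigned a bare integer (no decimal point), so it is an int; name is assigned a quoted string literal, so it is a str

int, str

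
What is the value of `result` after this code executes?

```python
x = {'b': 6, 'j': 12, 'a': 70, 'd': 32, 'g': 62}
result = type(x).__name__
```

x is dict; result = 'dict'

'dict'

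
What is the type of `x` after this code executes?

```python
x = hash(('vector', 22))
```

hash() returns int

int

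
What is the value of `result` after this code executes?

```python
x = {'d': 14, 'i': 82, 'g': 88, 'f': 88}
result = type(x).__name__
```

x is dict; result = 'dict'

'dict'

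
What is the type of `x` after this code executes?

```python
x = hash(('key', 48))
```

hash() returns int

int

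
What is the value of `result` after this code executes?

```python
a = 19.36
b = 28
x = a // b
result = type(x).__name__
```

a is float; b is int; x is float; result = 'float'

'float'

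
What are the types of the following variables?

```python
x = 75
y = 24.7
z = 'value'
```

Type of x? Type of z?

x is assigned a bare integer (no decimal point), so it is an int; z is assigned a quoted string literal, so it is a str

int, str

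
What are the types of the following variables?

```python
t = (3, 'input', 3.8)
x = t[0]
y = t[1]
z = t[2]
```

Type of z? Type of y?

tuple[2] is float; tuple[1] is str

float, str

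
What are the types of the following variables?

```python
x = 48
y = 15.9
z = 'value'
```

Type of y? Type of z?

y is assigned a number with a decimal point, so it is a float; z is assigned a quoted string literal, so it is a str

float, str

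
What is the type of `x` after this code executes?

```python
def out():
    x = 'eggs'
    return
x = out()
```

Bare return returns None

NoneType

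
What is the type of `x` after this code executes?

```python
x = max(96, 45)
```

max() of ints returns int

int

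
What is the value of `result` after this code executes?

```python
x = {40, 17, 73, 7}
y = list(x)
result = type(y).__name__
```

x is set; y is list; result = 'list'

'list'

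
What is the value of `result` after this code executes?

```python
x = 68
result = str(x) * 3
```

x = 68; result = '686868'

'686868'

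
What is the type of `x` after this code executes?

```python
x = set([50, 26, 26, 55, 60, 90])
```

set() constructor returns set

set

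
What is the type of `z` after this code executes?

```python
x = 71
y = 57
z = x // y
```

int // int = int

int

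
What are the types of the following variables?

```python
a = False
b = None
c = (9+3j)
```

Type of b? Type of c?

b is assigned None, whose type is NoneType; c is assigned (9+3j), an int plus an imaginary literal (j suffix), which evaluates to complex

NoneType, complex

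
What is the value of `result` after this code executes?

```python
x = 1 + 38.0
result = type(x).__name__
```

x is float; result = 'float'

'float'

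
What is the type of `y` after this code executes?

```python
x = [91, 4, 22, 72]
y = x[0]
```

Indexing list[int] returns int

int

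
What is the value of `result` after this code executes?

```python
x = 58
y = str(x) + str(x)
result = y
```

x = 58; y = '5858'; result = '5858'

'5858'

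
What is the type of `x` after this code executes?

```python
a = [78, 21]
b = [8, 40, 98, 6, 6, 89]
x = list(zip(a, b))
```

list(zip()) returns a list of tuples

list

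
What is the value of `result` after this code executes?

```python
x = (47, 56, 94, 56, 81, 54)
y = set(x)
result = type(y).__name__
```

x is tuple; y is set; result = 'set'

'set'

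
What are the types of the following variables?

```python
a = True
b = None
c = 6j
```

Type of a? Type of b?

a is assigned the constant True, which has type bool; b is assigned None, whose type is NoneType

bool, NoneType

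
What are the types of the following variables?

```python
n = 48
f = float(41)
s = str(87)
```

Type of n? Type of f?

n is assigned a bare integer (no decimal point), so it is an int; f is assigned the result of calling float(), which returns a float

int, float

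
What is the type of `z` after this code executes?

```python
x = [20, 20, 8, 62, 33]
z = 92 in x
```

'in' operator returns bool

bool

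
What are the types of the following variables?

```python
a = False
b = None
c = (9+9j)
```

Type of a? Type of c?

a is assigned the constant False, which has type bool; c is assigned (9+9j), an int plus an imaginary literal (j suffix), which evaluates to complex

bool, complex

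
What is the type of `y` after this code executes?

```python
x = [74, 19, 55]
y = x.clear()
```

list.clear() returns None

NoneType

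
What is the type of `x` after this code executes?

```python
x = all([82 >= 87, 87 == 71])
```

all() returns bool

bool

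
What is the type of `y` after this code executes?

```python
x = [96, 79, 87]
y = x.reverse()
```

list.reverse() returns None

NoneType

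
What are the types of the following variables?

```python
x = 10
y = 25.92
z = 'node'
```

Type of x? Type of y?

x is assigned a bare integer (no decimal point), so it is an int; y is assigned a number with a decimal point, so it is a float

int, float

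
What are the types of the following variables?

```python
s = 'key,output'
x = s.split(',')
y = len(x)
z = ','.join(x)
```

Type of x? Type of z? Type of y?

str.split() returns list; str.join() returns str; len() returns int

list, str, int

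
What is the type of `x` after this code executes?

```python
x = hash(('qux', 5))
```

hash() returns int

int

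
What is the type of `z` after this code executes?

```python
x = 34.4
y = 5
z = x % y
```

float % int = float

float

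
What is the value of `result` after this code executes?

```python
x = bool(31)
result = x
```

x = True; result = True

True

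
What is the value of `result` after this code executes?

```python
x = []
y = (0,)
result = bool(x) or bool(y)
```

x = []; y = (0,); result = True

True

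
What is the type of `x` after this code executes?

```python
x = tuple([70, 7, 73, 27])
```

tuple() constructor returns tuple

tuple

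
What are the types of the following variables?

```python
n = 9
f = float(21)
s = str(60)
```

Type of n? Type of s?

n is assigned a bare integer (no decimal point), so it is an int; s is assigned the result of calling str(), which returns a str

int, str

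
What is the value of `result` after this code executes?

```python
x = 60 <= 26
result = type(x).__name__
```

x is bool; result = 'bool'

'bool'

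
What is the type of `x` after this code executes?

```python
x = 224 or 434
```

'or' returns first truthy value (int)

int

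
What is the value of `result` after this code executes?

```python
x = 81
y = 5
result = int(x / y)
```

x = 81; y = 5; result = 16

16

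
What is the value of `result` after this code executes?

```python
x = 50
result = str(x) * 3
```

x = 50; result = '505050'

'505050'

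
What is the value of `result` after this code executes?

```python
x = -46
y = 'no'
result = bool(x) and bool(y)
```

x = -46; y = 'no'; result = True

True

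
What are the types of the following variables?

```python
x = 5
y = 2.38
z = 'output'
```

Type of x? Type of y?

x is assigned a bare integer (no decimal point), so it is an int; y is assigned a number with a decimal point, so it is a float

int, float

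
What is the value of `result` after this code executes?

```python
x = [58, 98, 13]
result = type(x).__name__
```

x is list; result = 'list'

'list'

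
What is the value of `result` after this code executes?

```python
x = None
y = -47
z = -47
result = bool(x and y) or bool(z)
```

x = None; y = -47; z = -47; result = True

True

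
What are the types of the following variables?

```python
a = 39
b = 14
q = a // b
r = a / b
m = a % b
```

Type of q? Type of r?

// returns int; / returns float

int, float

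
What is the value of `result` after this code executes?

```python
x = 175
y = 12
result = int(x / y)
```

x = 175; y = 12; result = 14

14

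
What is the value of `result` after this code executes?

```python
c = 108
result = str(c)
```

c = 108; result = '108'

'108'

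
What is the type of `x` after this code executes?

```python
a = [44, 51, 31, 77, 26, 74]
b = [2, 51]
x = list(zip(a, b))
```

list(zip()) returns a list of tuples

list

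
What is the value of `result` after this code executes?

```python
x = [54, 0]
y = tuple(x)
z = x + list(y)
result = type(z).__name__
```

x is list; y is tuple; z is list; result = 'list'

'list'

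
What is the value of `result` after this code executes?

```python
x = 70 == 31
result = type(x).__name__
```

x is bool; result = 'bool'

'bool'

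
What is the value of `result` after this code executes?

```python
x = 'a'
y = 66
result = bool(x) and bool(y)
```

x = 'a'; y = 66; result = True

True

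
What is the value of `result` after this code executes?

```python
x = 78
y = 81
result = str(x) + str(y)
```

x = 78; y = 81; result = '7881'

'7881'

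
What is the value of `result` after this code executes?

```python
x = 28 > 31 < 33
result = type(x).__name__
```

x is bool; result = 'bool'

'bool'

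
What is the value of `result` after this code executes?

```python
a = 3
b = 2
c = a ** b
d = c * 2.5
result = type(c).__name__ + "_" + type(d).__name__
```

a is int; b is int; c is int; d is float; result = 'int_float'

'int_float'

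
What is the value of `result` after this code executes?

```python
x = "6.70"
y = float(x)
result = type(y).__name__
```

x is str; y is float; result = 'float'

'float'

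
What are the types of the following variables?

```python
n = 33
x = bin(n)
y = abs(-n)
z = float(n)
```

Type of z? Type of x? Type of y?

float() returns float; bin() returns str; abs() of int returns int

float, str, int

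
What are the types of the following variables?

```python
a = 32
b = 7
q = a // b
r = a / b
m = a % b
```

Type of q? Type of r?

// returns int; / returns float

int, float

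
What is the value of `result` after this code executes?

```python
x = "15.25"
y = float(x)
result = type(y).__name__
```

x is str; y is float; result = 'float'

'float'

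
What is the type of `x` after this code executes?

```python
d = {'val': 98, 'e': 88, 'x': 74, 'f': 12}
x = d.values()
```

.values() returns dict_values view

dict_values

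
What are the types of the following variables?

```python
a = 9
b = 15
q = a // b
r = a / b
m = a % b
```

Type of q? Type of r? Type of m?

// returns int; / returns float; % of ints returns int

int, float, int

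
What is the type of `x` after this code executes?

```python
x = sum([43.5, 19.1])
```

sum() of floats returns float

float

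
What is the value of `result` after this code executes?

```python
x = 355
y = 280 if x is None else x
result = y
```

x = 355; y = 355; result = 355

355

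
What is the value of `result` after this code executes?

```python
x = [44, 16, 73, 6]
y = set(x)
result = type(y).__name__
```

x is list; y is set; result = 'set'

'set'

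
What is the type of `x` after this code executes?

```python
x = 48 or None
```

'or' returns first truthy value

int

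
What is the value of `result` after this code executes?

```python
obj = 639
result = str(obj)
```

obj = 639; result = '639'

'639'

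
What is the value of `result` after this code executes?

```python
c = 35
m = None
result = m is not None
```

c = 35; m = None; result = False

False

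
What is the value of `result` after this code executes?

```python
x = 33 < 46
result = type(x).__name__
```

x is bool; result = 'bool'

'bool'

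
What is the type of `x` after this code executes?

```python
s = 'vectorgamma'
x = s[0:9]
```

Slicing a str returns str

str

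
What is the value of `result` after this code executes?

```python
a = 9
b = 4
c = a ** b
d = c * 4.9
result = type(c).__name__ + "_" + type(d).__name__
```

a is int; b is int; c is int; d is float; result = 'int_float'

'int_float'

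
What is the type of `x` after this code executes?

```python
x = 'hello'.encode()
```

str.encode() returns bytes

bytes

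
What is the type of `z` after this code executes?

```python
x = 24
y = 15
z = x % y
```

int % int = int

int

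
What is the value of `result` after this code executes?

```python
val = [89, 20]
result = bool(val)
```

val = [89, 20]; result = True

True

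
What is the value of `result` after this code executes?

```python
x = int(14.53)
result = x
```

x = 14; result = 14

14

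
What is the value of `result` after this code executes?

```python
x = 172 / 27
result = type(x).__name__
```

x is float; result = 'float'

'float'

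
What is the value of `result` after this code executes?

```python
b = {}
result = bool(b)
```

b = {}; result = False

False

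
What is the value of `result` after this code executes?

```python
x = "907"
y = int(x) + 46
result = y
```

x = '907'; y = 953; result = 953

953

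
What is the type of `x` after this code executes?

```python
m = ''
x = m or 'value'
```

'or' returns first truthy value (str)

str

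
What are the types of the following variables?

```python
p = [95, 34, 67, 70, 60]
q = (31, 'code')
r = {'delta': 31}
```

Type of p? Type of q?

p is assigned a list literal (square brackets); q is assigned a tuple (parenthesized, comma-separated values)

list, tuple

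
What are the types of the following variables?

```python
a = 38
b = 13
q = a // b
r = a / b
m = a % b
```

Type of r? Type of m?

/ returns float; % of ints returns int

float, int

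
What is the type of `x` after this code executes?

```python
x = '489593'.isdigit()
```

str.isdigit() returns bool

bool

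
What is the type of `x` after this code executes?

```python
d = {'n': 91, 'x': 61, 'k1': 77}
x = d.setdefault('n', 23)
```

dict.setdefault() returns the (existing or default) value

int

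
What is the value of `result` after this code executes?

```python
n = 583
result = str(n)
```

n = 583; result = '583'

'583'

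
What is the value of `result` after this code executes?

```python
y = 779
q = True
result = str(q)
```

y = 779; q = True; result = 'True'

'True'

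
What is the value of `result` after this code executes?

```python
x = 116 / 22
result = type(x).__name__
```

x is float; result = 'float'

'float'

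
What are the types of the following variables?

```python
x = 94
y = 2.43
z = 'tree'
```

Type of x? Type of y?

x is assigned a bare integer (no decimal point), so it is an int; y is assigned a number with a decimal point, so it is a float

int, float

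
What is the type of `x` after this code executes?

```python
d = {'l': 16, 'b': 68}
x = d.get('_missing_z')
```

dict.get() returns None when key not found

NoneType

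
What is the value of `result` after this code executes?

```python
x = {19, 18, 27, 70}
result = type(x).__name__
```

x is set; result = 'set'

'set'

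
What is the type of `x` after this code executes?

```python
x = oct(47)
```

oct() returns str representation

str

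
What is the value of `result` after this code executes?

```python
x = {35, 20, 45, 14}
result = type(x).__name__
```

x is set; result = 'set'

'set'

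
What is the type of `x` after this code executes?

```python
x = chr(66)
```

chr() returns str (single char)

str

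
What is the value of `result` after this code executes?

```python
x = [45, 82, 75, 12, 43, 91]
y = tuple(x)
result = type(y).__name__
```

x is list; y is tuple; result = 'tuple'

'tuple'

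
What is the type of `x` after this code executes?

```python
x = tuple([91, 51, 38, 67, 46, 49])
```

tuple() constructor returns tuple

tuple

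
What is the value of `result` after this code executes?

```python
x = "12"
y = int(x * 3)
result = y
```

x = '12'; y = 121212; result = 121212

121212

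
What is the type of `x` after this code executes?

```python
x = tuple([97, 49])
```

tuple() constructor returns tuple

tuple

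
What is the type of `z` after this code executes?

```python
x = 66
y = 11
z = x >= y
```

Comparison returns bool

bool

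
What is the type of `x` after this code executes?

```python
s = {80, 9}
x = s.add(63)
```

set.add() returns None (mutates in place)

NoneType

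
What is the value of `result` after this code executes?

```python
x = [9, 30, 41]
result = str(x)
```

x = [9, 30, 41]; result = '[9, 30, 41]'

'[9, 30, 41]'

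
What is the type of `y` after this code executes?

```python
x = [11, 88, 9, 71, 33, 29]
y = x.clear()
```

list.clear() returns None

NoneType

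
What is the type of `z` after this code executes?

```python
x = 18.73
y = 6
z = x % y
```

float % int = float

float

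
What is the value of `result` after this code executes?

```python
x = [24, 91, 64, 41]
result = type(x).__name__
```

x is list; result = 'list'

'list'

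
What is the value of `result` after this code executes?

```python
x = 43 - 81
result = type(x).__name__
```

x is int; result = 'int'

'int'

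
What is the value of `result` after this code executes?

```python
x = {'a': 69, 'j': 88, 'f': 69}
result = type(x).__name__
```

x is dict; result = 'dict'

'dict'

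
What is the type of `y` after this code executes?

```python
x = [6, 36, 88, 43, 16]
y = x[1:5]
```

Slicing a list returns a list

list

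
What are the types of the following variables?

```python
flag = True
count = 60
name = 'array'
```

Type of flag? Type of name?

flag is assigned the constant True, which has type bool; name is assigned a quoted string literal, so it is a str

bool, str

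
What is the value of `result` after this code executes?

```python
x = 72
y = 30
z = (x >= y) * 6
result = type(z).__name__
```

x is int; y is int; z is int; result = 'int'

'int'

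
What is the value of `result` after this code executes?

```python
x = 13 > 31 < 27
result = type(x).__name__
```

x is bool; result = 'bool'

'bool'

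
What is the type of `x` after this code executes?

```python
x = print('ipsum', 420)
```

print() returns None

NoneType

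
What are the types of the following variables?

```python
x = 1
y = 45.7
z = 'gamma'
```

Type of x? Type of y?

x is assigned a bare integer (no decimal point), so it is an int; y is assigned a number with a decimal point, so it is a float

int, float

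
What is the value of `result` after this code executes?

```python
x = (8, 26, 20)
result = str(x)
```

x = (8, 26, 20); result = '(8, 26, 20)'

'(8, 26, 20)'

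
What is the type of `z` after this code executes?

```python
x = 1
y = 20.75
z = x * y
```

int * float = float

float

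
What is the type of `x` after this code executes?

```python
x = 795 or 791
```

'or' returns first truthy value (int)

int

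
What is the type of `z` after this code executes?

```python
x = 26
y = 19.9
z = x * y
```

int * float = float

float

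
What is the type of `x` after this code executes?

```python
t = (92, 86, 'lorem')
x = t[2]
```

Index 2 of tuple is a str literal

str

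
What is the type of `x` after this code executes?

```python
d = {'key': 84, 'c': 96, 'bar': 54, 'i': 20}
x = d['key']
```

Accessing dict[str, int] with str key returns int

int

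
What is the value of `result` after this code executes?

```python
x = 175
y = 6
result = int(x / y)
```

x = 175; y = 6; result = 29

29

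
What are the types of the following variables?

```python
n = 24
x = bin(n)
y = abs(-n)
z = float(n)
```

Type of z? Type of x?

float() returns float; bin() returns str

float, str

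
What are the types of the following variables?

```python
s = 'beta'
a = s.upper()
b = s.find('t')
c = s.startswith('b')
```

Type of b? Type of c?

find() returns int; startswith() returns bool

int, bool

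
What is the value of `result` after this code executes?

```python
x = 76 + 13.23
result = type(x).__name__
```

x is float; result = 'float'

'float'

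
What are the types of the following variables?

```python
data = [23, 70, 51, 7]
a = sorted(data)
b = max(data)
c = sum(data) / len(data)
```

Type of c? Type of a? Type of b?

int / int = float; sorted() returns list; max of ints returns int

float, list, int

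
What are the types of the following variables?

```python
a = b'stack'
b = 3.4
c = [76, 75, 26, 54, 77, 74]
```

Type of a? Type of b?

a is assigned a bytes literal (b'...' prefix); b is assigned a number with a decimal point, so it is a float

bytes, float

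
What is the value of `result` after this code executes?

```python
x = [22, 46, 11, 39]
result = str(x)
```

x = [22, 46, 11, 39]; result = '[22, 46, 11, 39]'

'[22, 46, 11, 39]'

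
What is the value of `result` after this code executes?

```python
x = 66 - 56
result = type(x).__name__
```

x is int; result = 'int'

'int'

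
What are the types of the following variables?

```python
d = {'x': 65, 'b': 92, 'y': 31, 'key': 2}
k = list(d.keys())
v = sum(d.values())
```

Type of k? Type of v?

list() converts to list; sum of ints is int

list, int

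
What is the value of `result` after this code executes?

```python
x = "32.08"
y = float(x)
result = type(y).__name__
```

x is str; y is float; result = 'float'

'float'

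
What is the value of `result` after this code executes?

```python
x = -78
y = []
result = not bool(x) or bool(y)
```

x = -78; y = []; result = False

False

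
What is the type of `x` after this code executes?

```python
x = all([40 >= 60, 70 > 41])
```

all() returns bool

bool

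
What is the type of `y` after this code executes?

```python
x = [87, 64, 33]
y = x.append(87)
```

list.append() returns None (mutates in place)

NoneType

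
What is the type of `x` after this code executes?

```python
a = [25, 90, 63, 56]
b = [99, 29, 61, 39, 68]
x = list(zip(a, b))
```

list(zip()) returns a list of tuples

list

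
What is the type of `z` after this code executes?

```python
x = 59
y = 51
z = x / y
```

int / int = float

float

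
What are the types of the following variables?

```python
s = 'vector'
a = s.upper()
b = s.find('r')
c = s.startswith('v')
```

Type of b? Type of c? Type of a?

find() returns int; startswith() returns bool; upper() returns str

int, bool, str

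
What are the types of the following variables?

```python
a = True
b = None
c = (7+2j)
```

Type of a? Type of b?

a is assigned the constant True, which has type bool; b is assigned None, whose type is NoneType

bool, NoneType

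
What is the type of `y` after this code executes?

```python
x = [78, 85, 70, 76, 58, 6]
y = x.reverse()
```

list.reverse() returns None

NoneType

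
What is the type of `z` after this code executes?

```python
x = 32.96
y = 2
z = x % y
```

float % int = float

float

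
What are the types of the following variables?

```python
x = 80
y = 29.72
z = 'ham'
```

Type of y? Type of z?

y is assigned a number with a decimal point, so it is a float; z is assigned a quoted string literal, so it is a str

float, str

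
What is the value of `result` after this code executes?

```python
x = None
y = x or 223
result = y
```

x = None; y = 223; result = 223

223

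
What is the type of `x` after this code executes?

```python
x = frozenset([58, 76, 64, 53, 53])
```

frozenset() returns frozenset

frozenset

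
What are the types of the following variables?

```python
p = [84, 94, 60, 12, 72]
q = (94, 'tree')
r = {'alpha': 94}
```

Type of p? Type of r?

p is assigned a list literal (square brackets); r is assigned a dict literal ({key: value})

list, dict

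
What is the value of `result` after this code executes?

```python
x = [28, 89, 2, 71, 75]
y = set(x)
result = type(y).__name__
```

x is list; y is set; result = 'set'

'set'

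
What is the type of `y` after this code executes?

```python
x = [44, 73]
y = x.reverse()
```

list.reverse() returns None

NoneType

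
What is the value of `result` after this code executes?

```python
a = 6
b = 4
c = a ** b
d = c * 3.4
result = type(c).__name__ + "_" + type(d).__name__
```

a is int; b is int; c is int; d is float; result = 'int_float'

'int_float'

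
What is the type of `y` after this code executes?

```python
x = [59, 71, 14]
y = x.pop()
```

list.pop() returns the popped element

int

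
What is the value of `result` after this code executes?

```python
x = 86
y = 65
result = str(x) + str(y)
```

x = 86; y = 65; result = '8665'

'8665'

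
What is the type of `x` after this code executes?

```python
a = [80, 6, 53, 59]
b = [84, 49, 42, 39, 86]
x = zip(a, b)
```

zip() returns a zip object

zip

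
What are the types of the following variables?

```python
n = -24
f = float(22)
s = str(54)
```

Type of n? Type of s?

n is assigned a bare integer (no decimal point), so it is an int; s is assigned the result of calling str(), which returns a str

int, str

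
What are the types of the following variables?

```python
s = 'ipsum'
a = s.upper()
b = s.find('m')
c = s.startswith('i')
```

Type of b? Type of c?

find() returns int; startswith() returns bool

int, bool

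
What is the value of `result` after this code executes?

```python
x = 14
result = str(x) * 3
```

x = 14; result = '141414'

'141414'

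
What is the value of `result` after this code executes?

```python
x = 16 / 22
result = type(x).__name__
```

x is float; result = 'float'

'float'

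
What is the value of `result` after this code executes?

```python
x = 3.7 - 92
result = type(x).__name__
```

x is float; result = 'float'

'float'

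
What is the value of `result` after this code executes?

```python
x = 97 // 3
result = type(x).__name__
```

x is int; result = 'int'

'int'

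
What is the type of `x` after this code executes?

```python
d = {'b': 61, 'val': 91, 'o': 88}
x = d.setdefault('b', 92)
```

dict.setdefault() returns the (existing or default) value

int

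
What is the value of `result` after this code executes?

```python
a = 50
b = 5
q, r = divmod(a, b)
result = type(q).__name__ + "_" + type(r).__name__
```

a is int; b is int; q is int; r is int; result = 'int_int'

'int_int'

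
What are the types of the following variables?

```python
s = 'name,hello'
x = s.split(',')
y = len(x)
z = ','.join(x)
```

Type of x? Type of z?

str.split() returns list; str.join() returns str

list, str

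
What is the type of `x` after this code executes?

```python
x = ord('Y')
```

ord() returns int (code point)

int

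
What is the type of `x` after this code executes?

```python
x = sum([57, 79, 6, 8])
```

sum() of ints returns int

int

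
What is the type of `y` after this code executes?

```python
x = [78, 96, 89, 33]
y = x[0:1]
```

Slicing a list returns a list

list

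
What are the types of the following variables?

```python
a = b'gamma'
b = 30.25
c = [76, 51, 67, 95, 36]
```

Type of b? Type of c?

b is assigned a number with a decimal point, so it is a float; c is assigned a list literal (square brackets)

float, list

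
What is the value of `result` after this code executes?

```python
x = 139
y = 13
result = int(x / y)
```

x = 139; y = 13; result = 10

10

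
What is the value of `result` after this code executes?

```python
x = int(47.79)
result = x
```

x = 47; result = 47

47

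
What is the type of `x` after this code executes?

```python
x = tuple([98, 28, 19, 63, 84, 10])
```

tuple() constructor returns tuple

tuple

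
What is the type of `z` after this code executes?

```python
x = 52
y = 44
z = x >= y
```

Comparison returns bool

bool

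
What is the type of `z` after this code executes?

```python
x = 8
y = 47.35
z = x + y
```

int + float = float

float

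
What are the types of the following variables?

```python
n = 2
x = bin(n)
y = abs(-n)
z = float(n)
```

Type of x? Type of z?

bin() returns str; float() returns float

str, float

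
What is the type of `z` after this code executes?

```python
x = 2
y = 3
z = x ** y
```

positive int ** positive int = int

int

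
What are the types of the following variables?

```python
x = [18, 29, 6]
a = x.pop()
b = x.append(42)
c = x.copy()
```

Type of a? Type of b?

pop() returns element; append() returns None

int, NoneType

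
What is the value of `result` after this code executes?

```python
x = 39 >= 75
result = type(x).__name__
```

x is bool; result = 'bool'

'bool'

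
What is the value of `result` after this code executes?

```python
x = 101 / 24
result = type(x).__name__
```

x is float; result = 'float'

'float'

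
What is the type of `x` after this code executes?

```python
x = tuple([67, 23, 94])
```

tuple() constructor returns tuple

tuple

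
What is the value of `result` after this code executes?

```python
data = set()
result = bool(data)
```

data = set(); result = False

False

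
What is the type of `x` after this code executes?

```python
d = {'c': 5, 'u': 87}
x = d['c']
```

Accessing dict[str, int] with str key returns int

int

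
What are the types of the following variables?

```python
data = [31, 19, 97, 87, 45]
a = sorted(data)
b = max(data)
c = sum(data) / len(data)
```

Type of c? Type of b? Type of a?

int / int = float; max of ints returns int; sorted() returns list

float, int, list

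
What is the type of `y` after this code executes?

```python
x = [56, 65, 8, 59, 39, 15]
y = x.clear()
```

list.clear() returns None

NoneType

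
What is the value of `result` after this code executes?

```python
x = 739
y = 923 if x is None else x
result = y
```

x = 739; y = 739; result = 739

739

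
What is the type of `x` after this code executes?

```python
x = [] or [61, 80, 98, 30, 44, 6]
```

'or' returns first truthy value (list)

list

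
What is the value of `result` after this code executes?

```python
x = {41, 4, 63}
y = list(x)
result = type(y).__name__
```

x is set; y is list; result = 'list'

'list'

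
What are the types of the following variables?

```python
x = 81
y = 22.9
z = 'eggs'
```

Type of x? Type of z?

x is assigned a bare integer (no decimal point), so it is an int; z is assigned a quoted string literal, so it is a str

int, str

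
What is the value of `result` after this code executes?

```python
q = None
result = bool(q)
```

q = None; result = False

False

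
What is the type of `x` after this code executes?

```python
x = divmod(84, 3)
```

divmod() returns tuple of (quotient, remainder)

tuple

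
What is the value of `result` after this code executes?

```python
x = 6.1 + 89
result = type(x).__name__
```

x is float; result = 'float'

'float'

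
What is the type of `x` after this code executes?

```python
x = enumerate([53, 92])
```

enumerate() returns an enumerate object

enumerate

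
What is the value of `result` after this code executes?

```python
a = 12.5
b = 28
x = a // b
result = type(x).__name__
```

a is float; b is int; x is float; result = 'float'

'float'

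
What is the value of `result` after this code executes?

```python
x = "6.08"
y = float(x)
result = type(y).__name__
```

x is str; y is float; result = 'float'

'float'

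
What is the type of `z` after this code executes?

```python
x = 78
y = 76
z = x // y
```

int // int = int

int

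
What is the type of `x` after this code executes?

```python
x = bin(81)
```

bin() returns str representation

str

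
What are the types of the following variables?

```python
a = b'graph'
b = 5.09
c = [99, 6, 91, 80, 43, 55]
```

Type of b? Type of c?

b is assigned a number with a decimal point, so it is a float; c is assigned a list literal (square brackets)

float, list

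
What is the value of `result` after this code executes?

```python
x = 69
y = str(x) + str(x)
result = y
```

x = 69; y = '6969'; result = '6969'

'6969'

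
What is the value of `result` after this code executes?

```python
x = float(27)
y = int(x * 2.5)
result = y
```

x = 27.0; y = 67; result = 67

67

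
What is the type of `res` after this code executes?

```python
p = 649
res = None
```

None has type NoneType

NoneType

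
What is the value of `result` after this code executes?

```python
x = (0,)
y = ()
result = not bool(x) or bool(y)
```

x = (0,); y = (); result = False

False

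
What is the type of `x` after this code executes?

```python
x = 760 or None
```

'or' returns first truthy value

int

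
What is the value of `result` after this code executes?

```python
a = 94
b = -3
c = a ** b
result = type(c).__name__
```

a is int; b is int; c is float; result = 'float'

'float'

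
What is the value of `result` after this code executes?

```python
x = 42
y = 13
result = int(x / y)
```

x = 42; y = 13; result = 3

3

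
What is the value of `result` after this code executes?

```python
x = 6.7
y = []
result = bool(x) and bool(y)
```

x = 6.7; y = []; result = False

False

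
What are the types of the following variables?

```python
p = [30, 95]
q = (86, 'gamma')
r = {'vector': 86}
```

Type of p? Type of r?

p is assigned a list literal (square brackets); r is assigned a dict literal ({key: value})

list, dict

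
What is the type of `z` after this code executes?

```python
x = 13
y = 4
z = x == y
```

Equality comparison returns bool

bool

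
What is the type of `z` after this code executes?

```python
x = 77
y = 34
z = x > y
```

Comparison returns bool

bool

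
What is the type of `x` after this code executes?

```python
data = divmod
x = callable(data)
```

callable() returns bool

bool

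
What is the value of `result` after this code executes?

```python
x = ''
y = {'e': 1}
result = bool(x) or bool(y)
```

x = ''; y = {'e': 1}; result = True

True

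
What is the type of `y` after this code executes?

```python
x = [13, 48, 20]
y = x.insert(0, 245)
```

list.insert() returns None

NoneType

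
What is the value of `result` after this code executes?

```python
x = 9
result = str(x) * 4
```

x = 9; result = '9999'

'9999'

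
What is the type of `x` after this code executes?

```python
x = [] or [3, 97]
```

'or' returns first truthy value (list)

list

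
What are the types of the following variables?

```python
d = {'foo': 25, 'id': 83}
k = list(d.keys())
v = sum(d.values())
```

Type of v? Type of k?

sum of ints is int; list() converts to list

int, list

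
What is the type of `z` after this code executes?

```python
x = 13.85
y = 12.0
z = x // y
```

float // float = float

float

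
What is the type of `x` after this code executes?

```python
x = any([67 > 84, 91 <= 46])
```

any() returns bool

bool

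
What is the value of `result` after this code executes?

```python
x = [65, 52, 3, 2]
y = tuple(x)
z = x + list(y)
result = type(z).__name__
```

x is list; y is tuple; z is list; result = 'list'

'list'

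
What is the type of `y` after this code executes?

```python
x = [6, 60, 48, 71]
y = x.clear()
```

list.clear() returns None

NoneType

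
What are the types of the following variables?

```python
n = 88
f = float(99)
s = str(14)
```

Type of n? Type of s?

n is assigned a bare integer (no decimal point), so it is an int; s is assigned the result of calling str(), which returns a str

int, str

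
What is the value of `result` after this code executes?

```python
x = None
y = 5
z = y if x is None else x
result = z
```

x = None; y = 5; z = 5; result = 5

5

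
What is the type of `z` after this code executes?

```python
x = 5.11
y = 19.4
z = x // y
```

float // float = float

float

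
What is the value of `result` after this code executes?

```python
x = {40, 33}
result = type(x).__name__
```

x is set; result = 'set'

'set'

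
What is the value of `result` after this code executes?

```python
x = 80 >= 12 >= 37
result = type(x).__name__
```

x is bool; result = 'bool'

'bool'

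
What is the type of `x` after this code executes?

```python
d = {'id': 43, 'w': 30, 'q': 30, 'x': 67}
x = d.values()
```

.values() returns dict_values view

dict_values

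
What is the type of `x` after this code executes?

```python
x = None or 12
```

'or' with None returns the other truthy value

int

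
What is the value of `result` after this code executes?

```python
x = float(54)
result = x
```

x = 54.0; result = 54.0

54.0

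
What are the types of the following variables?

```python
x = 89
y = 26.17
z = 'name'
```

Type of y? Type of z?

y is assigned a number with a decimal point, so it is a float; z is assigned a quoted string literal, so it is a str

float, str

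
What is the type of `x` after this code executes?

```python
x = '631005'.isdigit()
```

str.isdigit() returns bool

bool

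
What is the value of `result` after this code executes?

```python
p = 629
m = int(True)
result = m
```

p = 629; m = 1; result = 1

1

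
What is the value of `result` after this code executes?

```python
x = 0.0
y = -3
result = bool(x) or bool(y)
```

x = 0.0; y = -3; result = True

True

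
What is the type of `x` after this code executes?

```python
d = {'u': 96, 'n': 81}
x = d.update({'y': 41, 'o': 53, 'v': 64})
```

dict.update() returns None

NoneType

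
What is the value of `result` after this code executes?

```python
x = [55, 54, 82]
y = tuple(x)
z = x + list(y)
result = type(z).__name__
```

x is list; y is tuple; z is list; result = 'list'

'list'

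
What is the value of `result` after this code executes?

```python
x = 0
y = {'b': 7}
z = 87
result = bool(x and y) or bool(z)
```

x = 0; y = {'b': 7}; z = 87; result = True

True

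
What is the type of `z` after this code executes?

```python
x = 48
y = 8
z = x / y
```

int / int = float

float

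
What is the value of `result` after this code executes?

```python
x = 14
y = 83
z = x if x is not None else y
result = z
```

x = 14; y = 83; z = 14; result = 14

14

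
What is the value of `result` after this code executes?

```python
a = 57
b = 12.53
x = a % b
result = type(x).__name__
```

a is int; b is float; x is float; result = 'float'

'float'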